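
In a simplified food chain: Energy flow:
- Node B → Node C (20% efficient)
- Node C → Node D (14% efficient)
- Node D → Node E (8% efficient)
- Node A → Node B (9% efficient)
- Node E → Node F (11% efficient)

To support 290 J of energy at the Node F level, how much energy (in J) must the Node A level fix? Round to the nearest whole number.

13077201 J

Cumulative transfer efficiency: 0.09 × 0.2 × 0.14 × 0.08 × 0.11 = 0.000022176
Node A energy = 290 / 0.000022176 = 13077201 J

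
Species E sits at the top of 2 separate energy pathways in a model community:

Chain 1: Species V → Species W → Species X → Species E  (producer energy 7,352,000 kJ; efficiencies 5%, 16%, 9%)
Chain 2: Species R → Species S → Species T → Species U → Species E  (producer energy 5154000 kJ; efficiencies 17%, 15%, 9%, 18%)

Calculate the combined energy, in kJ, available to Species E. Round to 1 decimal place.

Chain 1: 7352000 × 0.05 × 0.16 × 0.09 = 5293.44 kJ
Chain 2: 5154000 × 0.17 × 0.15 × 0.09 × 0.18 = 2129.1174 kJ
Total at Species E: 5293.44 + 2129.1174 = 7422.5574 kJ

7422.6 kJ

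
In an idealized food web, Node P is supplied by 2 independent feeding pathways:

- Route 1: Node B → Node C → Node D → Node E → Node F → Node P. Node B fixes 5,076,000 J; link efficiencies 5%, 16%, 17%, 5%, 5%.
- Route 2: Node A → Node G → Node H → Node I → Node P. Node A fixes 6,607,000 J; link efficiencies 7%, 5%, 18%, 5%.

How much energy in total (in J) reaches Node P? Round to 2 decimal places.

225.38 J

Route 1: 5076000 × 0.05 × 0.16 × 0.17 × 0.05 × 0.05 = 17.2584 J
Route 2: 6607000 × 0.07 × 0.05 × 0.18 × 0.05 = 208.1205 J
Total at Node P: 17.2584 + 208.1205 = 225.3789 J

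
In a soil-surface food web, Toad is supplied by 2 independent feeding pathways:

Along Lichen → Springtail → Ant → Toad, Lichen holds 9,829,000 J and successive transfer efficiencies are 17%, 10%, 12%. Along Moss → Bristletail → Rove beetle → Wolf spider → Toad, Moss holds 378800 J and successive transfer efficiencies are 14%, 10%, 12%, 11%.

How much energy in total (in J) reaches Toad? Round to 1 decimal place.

Via Lichen: 9829000 × 0.17 × 0.1 × 0.12 = 20051.16 J
Via Moss: 378800 × 0.14 × 0.1 × 0.12 × 0.11 = 70.00224 J
Total at Toad: 20051.16 + 70.00224 = 20121.16224 J

20121.2 J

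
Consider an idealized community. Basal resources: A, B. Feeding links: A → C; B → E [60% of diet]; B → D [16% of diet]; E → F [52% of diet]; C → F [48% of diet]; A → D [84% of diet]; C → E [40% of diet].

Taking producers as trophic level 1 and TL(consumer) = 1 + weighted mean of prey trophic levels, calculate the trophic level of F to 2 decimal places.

3.21

C: 1 + 1 = 2
D: 1 + (0.16×1 + 0.84×1) = 2
E: 1 + (0.6×1 + 0.4×2) = 2.4
F: 1 + (0.52×2.4 + 0.48×2) = 3.208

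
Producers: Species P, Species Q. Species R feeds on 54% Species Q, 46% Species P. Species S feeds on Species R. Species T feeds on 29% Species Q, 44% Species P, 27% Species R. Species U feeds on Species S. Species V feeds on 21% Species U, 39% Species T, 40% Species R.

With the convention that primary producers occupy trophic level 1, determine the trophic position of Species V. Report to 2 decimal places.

3.53

Species R: 1 + (0.54×1 + 0.46×1) = 2
Species S: 1 + 2 = 3
Species T: 1 + (0.29×1 + 0.44×1 + 0.27×2) = 2.27
Species U: 1 + 3 = 4
Species V: 1 + (0.21×4 + 0.39×2.27 + 0.4×2) = 3.5253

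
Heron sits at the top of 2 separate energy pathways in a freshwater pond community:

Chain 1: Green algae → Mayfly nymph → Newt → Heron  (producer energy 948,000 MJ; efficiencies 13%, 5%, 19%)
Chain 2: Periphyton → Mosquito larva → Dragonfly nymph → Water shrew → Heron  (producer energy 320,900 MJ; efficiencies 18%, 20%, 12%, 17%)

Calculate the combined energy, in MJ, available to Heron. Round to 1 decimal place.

1406.4 MJ

Chain 1: 948000 × 0.13 × 0.05 × 0.19 = 1170.78 MJ
Chain 2: 320900 × 0.18 × 0.2 × 0.12 × 0.17 = 235.66896 MJ
Total at Heron: 1170.78 + 235.66896 = 1406.44896 MJ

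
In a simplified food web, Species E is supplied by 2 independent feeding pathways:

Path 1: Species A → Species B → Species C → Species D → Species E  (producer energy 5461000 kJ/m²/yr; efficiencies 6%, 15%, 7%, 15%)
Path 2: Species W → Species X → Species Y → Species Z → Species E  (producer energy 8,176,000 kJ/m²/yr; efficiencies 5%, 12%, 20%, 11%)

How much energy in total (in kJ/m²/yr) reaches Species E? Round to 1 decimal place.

1595.3 kJ/m²/yr

Path 1: 5461000 × 0.06 × 0.15 × 0.07 × 0.15 = 516.0645 kJ/m²/yr
Path 2: 8176000 × 0.05 × 0.12 × 0.2 × 0.11 = 1079.232 kJ/m²/yr
Total at Species E: 516.0645 + 1079.232 = 1595.2965 kJ/m²/yr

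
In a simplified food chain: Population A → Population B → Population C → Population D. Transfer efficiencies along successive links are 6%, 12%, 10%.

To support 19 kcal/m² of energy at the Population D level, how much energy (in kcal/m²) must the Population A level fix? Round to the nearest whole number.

Cumulative transfer efficiency: 0.06 × 0.12 × 0.1 = 0.00072
Population A energy = 19 / 0.00072 = 26389 kcal/m²

26389 kcal/m²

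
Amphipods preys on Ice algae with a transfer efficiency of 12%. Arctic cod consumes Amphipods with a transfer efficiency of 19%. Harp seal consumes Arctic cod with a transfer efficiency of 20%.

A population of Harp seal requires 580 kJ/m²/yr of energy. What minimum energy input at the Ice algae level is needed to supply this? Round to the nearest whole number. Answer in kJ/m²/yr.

Cumulative transfer efficiency: 0.12 × 0.19 × 0.2 = 0.00456
Ice algae energy = 580 / 0.00456 = 127193 kJ/m²/yr

127193 kJ/m²/yr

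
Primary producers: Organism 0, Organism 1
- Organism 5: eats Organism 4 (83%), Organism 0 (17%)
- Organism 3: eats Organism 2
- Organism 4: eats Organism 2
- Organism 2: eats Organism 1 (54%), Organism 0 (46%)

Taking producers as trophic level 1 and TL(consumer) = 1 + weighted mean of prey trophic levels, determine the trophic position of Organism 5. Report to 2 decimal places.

Organism 2: 1 + (0.54×1 + 0.46×1) = 2
Organism 3: 1 + 2 = 3
Organism 4: 1 + 2 = 3
Organism 5: 1 + (0.83×3 + 0.17×1) = 3.66

3.66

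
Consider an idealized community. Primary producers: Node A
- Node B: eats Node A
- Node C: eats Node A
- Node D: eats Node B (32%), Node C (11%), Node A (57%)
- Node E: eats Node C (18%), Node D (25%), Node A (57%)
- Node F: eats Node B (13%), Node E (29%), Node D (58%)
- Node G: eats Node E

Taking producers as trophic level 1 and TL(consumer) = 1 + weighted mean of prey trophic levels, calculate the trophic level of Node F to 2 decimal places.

3.41

Node B: 1 + 1 = 2
Node C: 1 + 1 = 2
Node D: 1 + (0.32×2 + 0.11×2 + 0.57×1) = 2.43
Node E: 1 + (0.18×2 + 0.25×2.43 + 0.57×1) = 2.5375
Node F: 1 + (0.13×2 + 0.29×2.5375 + 0.58×2.43) = 3.405275
Node G: 1 + 2.5375 = 3.5375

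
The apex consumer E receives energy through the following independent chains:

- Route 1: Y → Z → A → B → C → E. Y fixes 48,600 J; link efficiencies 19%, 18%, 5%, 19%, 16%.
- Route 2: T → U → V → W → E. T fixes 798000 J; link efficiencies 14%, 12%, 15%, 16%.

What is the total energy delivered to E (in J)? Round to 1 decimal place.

324.3 J

Route 1: 48600 × 0.19 × 0.18 × 0.05 × 0.19 × 0.16 = 2.5264224 J
Route 2: 798000 × 0.14 × 0.12 × 0.15 × 0.16 = 321.7536 J
Total at E: 2.5264224 + 321.7536 = 324.2800224 J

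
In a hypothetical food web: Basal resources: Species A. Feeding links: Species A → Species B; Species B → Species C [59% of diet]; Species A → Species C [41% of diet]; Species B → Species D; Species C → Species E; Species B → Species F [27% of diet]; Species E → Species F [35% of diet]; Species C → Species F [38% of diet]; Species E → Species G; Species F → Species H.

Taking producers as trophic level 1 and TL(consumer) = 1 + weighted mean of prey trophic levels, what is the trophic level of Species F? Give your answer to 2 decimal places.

Species B: 1 + 1 = 2
Species C: 1 + (0.59×2 + 0.41×1) = 2.59
Species D: 1 + 2 = 3
Species E: 1 + 2.59 = 3.59
Species F: 1 + (0.27×2 + 0.35×3.59 + 0.38×2.59) = 3.7807
Species G: 1 + 3.59 = 4.59
Species H: 1 + 3.7807 = 4.7807

3.78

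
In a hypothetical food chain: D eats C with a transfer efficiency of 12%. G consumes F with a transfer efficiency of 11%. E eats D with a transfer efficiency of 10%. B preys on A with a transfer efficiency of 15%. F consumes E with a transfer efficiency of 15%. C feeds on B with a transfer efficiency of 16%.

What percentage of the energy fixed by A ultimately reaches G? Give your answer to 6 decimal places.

0.000475%

Product of link efficiencies: 0.15 × 0.16 × 0.12 × 0.1 × 0.15 × 0.11 = 0.000004752
As a percentage: 0.000004752 × 100 = 0.000475%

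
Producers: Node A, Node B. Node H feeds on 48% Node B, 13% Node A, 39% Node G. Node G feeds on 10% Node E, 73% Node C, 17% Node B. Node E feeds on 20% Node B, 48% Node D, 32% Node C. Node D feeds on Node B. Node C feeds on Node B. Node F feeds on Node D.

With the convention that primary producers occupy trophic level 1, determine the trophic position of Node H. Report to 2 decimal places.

Node C: 1 + 1 = 2
Node D: 1 + 1 = 2
Node E: 1 + (0.2×1 + 0.48×2 + 0.32×2) = 2.8
Node F: 1 + 2 = 3
Node G: 1 + (0.1×2.8 + 0.73×2 + 0.17×1) = 2.91
Node H: 1 + (0.48×1 + 0.13×1 + 0.39×2.91) = 2.7449

2.74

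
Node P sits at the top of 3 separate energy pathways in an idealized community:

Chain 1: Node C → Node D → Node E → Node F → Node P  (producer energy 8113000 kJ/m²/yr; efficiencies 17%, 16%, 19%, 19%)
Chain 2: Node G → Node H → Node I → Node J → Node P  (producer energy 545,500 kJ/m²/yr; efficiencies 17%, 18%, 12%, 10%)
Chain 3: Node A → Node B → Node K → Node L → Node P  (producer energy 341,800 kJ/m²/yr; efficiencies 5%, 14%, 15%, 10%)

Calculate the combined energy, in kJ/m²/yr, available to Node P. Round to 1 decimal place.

8202.5 kJ/m²/yr

Chain 1: 8113000 × 0.17 × 0.16 × 0.19 × 0.19 = 7966.31696 kJ/m²/yr
Chain 2: 545500 × 0.17 × 0.18 × 0.12 × 0.1 = 200.3076 kJ/m²/yr
Chain 3: 341800 × 0.05 × 0.14 × 0.15 × 0.1 = 35.889 kJ/m²/yr
Total at Node P: 7966.31696 + 200.3076 + 35.889 = 8202.51356 kJ/m²/yr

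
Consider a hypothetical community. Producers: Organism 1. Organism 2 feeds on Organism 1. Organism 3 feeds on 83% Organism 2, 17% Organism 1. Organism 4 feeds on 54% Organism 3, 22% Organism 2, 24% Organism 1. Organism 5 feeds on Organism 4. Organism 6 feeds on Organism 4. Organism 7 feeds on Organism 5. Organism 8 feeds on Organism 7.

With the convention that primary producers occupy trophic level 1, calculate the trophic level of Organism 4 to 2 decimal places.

3.21

Organism 2: 1 + 1 = 2
Organism 3: 1 + (0.83×2 + 0.17×1) = 2.83
Organism 4: 1 + (0.54×2.83 + 0.22×2 + 0.24×1) = 3.2082
Organism 5: 1 + 3.2082 = 4.2082
Organism 6: 1 + 3.2082 = 4.2082
Organism 7: 1 + 4.2082 = 5.2082
Organism 8: 1 + 5.2082 = 6.2082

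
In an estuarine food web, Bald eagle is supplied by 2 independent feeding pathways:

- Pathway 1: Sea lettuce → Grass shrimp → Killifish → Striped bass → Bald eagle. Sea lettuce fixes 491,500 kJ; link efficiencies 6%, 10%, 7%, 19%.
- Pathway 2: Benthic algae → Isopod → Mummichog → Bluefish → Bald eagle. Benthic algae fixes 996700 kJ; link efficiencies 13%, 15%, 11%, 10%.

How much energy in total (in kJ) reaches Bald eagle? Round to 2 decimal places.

253.01 kJ

Pathway 1: 491500 × 0.06 × 0.1 × 0.07 × 0.19 = 39.2217 kJ
Pathway 2: 996700 × 0.13 × 0.15 × 0.11 × 0.1 = 213.79215 kJ
Total at Bald eagle: 39.2217 + 213.79215 = 253.01385 kJ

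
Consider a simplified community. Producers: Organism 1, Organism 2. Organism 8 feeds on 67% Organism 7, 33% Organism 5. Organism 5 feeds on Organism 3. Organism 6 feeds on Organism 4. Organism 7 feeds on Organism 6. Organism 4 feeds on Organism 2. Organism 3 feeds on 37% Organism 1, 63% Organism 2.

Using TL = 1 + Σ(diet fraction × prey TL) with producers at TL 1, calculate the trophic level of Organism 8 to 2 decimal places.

Organism 3: 1 + (0.37×1 + 0.63×1) = 2
Organism 4: 1 + 1 = 2
Organism 5: 1 + 2 = 3
Organism 6: 1 + 2 = 3
Organism 7: 1 + 3 = 4
Organism 8: 1 + (0.67×4 + 0.33×3) = 4.67

4.67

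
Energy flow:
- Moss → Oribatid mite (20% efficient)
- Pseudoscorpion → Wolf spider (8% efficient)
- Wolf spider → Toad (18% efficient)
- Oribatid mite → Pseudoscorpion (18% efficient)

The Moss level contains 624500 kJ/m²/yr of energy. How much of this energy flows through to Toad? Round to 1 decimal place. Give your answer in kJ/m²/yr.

Oribatid mite: 624500 × 0.2 = 124900 kJ/m²/yr
Pseudoscorpion: 124900 × 0.18 = 22482 kJ/m²/yr
Wolf spider: 22482 × 0.08 = 1798.56 kJ/m²/yr
Toad: 1798.56 × 0.18 = 323.7408 kJ/m²/yr

323.7 kJ/m²/yr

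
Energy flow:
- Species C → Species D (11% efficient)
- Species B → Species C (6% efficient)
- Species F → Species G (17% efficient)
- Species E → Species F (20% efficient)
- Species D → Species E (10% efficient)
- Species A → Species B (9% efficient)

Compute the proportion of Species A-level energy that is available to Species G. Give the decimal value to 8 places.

Product of link efficiencies: 0.09 × 0.06 × 0.11 × 0.1 × 0.2 × 0.17 = 0.0000020196

0.00000202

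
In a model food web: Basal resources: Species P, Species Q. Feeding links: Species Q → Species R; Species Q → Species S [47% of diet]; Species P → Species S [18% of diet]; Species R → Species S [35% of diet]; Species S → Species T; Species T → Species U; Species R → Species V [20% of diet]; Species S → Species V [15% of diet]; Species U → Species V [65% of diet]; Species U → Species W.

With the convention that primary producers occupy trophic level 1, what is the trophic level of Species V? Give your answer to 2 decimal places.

4.58

Species R: 1 + 1 = 2
Species S: 1 + (0.47×1 + 0.18×1 + 0.35×2) = 2.35
Species T: 1 + 2.35 = 3.35
Species U: 1 + 3.35 = 4.35
Species V: 1 + (0.2×2 + 0.15×2.35 + 0.65×4.35) = 4.58
Species W: 1 + 4.35 = 5.35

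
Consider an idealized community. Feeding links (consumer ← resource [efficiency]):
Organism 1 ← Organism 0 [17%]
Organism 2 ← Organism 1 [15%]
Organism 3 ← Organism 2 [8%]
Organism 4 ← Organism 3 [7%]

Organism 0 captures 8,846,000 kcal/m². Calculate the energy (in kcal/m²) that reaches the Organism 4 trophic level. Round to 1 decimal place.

1263.2 kcal/m²

Organism 1: 8846000 × 0.17 = 1503820 kcal/m²
Organism 2: 1503820 × 0.15 = 225573 kcal/m²
Organism 3: 225573 × 0.08 = 18045.84 kcal/m²
Organism 4: 18045.84 × 0.07 = 1263.2088 kcal/m²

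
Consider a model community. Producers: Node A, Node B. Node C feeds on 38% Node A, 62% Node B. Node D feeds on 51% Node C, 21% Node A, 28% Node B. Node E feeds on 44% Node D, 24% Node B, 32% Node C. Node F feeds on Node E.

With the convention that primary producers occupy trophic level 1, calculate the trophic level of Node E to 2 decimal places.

Node C: 1 + (0.38×1 + 0.62×1) = 2
Node D: 1 + (0.51×2 + 0.21×1 + 0.28×1) = 2.51
Node E: 1 + (0.44×2.51 + 0.24×1 + 0.32×2) = 2.9844
Node F: 1 + 2.9844 = 3.9844

2.98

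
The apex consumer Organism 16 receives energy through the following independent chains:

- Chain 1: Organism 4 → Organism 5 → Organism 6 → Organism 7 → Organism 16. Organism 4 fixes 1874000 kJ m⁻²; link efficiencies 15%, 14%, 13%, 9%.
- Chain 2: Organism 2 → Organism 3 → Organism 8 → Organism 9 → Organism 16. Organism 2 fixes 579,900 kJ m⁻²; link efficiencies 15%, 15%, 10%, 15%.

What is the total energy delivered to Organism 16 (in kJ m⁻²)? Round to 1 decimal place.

656.2 kJ m⁻²

Chain 1: 1874000 × 0.15 × 0.14 × 0.13 × 0.09 = 460.4418 kJ m⁻²
Chain 2: 579900 × 0.15 × 0.15 × 0.1 × 0.15 = 195.71625 kJ m⁻²
Total at Organism 16: 460.4418 + 195.71625 = 656.15805 kJ m⁻²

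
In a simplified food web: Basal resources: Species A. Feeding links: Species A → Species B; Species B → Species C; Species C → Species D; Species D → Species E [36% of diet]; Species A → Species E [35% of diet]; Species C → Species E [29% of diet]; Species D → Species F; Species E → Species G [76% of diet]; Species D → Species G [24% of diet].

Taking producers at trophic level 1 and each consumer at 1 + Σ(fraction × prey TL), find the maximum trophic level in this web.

5

Species B: 1 + 1 = 2
Species C: 1 + 2 = 3
Species D: 1 + 3 = 4
Species E: 1 + (0.36×4 + 0.35×1 + 0.29×3) = 3.66
Species F: 1 + 4 = 5
Species G: 1 + (0.76×3.66 + 0.24×4) = 4.7416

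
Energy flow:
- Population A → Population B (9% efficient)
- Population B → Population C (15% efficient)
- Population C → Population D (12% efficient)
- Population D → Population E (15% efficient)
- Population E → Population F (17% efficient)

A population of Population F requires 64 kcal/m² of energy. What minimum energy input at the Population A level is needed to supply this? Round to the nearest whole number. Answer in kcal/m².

Cumulative transfer efficiency: 0.09 × 0.15 × 0.12 × 0.15 × 0.17 = 0.00004131
Population A energy = 64 / 0.00004131 = 1549262 kcal/m²

1549262 kcal/m²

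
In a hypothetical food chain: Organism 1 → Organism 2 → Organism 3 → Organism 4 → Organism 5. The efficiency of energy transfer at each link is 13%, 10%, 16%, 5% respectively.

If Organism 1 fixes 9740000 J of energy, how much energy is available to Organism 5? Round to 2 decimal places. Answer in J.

1012.96 J

Organism 2: 9740000 × 0.13 = 1266200 J
Organism 3: 1266200 × 0.1 = 126620 J
Organism 4: 126620 × 0.16 = 20259.2 J
Organism 5: 20259.2 × 0.05 = 1012.96 J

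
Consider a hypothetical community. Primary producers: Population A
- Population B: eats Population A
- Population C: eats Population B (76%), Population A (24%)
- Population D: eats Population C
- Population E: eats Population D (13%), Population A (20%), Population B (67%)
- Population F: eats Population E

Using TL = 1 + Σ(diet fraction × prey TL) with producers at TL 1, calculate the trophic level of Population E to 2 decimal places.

3.03

Population B: 1 + 1 = 2
Population C: 1 + (0.76×2 + 0.24×1) = 2.76
Population D: 1 + 2.76 = 3.76
Population E: 1 + (0.13×3.76 + 0.2×1 + 0.67×2) = 3.0288
Population F: 1 + 3.0288 = 4.0288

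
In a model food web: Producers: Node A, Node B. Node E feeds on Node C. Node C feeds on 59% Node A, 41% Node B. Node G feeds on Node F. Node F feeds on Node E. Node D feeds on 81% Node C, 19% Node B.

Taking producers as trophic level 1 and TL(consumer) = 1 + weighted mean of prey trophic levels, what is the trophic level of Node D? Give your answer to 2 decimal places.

Node C: 1 + (0.59×1 + 0.41×1) = 2
Node D: 1 + (0.81×2 + 0.19×1) = 2.81
Node E: 1 + 2 = 3
Node F: 1 + 3 = 4
Node G: 1 + 4 = 5

2.81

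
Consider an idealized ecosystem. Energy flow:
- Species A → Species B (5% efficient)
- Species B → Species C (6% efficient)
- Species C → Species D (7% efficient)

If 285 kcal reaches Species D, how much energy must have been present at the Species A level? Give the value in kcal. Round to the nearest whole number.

1357143 kcal

Cumulative transfer efficiency: 0.05 × 0.06 × 0.07 = 0.00021
Species A energy = 285 / 0.00021 = 1357143 kcal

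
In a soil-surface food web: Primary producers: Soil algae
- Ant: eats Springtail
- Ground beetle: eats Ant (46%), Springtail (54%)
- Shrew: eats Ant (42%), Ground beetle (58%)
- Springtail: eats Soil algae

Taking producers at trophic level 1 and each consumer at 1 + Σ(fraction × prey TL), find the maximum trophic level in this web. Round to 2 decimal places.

4.27

Springtail: 1 + 1 = 2
Ant: 1 + 2 = 3
Ground beetle: 1 + (0.46×3 + 0.54×2) = 3.46
Shrew: 1 + (0.42×3 + 0.58×3.46) = 4.2668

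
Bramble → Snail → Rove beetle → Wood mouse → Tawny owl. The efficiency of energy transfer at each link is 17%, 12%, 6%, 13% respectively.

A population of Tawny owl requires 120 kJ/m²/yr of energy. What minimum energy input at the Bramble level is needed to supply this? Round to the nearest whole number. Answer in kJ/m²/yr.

754148 kJ/m²/yr

Cumulative transfer efficiency: 0.17 × 0.12 × 0.06 × 0.13 = 0.00015912
Bramble energy = 120 / 0.00015912 = 754148 kJ/m²/yr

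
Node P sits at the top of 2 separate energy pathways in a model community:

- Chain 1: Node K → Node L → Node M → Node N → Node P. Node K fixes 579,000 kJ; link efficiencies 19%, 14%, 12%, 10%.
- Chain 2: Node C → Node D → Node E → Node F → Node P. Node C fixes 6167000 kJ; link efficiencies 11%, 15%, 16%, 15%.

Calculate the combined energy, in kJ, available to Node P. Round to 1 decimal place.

Chain 1: 579000 × 0.19 × 0.14 × 0.12 × 0.1 = 184.8168 kJ
Chain 2: 6167000 × 0.11 × 0.15 × 0.16 × 0.15 = 2442.132 kJ
Total at Node P: 184.8168 + 2442.132 = 2626.9488 kJ

2626.9 kJ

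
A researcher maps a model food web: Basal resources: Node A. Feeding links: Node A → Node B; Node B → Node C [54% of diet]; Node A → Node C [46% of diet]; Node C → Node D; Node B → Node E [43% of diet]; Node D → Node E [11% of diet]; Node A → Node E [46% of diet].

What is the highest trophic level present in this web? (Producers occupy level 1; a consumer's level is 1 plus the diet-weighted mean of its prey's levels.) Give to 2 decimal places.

Node B: 1 + 1 = 2
Node C: 1 + (0.54×2 + 0.46×1) = 2.54
Node D: 1 + 2.54 = 3.54
Node E: 1 + (0.43×2 + 0.11×3.54 + 0.46×1) = 2.7094

3.54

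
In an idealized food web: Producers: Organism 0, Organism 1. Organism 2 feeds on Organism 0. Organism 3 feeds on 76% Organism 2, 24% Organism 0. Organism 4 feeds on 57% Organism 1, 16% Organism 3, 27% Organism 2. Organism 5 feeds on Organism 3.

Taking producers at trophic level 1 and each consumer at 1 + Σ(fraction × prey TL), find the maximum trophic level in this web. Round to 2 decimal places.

Organism 2: 1 + 1 = 2
Organism 3: 1 + (0.76×2 + 0.24×1) = 2.76
Organism 4: 1 + (0.57×1 + 0.16×2.76 + 0.27×2) = 2.5516
Organism 5: 1 + 2.76 = 3.76

3.76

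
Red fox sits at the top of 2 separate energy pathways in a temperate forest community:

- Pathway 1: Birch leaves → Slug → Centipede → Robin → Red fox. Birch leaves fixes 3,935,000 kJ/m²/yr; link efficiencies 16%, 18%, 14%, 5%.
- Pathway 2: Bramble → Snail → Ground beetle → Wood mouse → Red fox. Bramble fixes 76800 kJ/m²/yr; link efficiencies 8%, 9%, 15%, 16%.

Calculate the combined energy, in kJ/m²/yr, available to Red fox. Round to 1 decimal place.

806.6 kJ/m²/yr

Pathway 1: 3935000 × 0.16 × 0.18 × 0.14 × 0.05 = 793.296 kJ/m²/yr
Pathway 2: 76800 × 0.08 × 0.09 × 0.15 × 0.16 = 13.27104 kJ/m²/yr
Total at Red fox: 793.296 + 13.27104 = 806.56704 kJ/m²/yr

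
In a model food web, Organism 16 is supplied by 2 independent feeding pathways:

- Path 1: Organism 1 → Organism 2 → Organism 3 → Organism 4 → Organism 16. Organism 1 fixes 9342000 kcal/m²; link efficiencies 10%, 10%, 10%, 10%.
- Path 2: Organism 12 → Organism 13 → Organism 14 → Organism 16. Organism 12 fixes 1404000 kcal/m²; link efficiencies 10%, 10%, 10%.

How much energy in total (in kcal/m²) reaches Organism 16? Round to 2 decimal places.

Path 1: 9342000 × 0.1 × 0.1 × 0.1 × 0.1 = 934.2 kcal/m²
Path 2: 1404000 × 0.1 × 0.1 × 0.1 = 1404 kcal/m²
Total at Organism 16: 934.2 + 1404 = 2338.2 kcal/m²

2338.20 kcal/m²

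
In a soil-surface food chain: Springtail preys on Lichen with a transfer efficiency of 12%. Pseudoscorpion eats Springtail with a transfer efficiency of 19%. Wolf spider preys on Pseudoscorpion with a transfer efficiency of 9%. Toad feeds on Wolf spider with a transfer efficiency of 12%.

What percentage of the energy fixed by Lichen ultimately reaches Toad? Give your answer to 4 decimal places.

0.0246%

Product of link efficiencies: 0.12 × 0.19 × 0.09 × 0.12 = 0.00024624
As a percentage: 0.00024624 × 100 = 0.0246%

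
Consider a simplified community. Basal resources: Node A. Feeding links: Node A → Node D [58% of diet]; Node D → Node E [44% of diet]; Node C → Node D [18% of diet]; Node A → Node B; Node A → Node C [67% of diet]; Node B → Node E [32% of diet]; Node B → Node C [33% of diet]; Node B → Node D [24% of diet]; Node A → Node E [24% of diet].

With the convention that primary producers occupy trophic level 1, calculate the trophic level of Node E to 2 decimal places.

Node B: 1 + 1 = 2
Node C: 1 + (0.67×1 + 0.33×2) = 2.33
Node D: 1 + (0.58×1 + 0.18×2.33 + 0.24×2) = 2.4794
Node E: 1 + (0.24×1 + 0.44×2.4794 + 0.32×2) = 2.970936

2.97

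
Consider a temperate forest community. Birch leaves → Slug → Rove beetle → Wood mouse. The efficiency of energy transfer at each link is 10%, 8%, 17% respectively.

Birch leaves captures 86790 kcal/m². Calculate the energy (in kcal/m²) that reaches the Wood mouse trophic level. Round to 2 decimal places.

118.03 kcal/m²

Slug: 86790 × 0.1 = 8679 kcal/m²
Rove beetle: 8679 × 0.08 = 694.32 kcal/m²
Wood mouse: 694.32 × 0.17 = 118.0344 kcal/m²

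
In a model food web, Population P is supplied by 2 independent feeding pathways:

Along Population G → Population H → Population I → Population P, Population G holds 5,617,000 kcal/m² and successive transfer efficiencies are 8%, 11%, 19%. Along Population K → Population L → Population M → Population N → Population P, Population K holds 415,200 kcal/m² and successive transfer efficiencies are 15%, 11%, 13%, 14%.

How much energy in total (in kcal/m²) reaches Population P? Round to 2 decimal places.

Via Population G: 5617000 × 0.08 × 0.11 × 0.19 = 9391.624 kcal/m²
Via Population K: 415200 × 0.15 × 0.11 × 0.13 × 0.14 = 124.68456 kcal/m²
Total at Population P: 9391.624 + 124.68456 = 9516.30856 kcal/m²

9516.31 kcal/m²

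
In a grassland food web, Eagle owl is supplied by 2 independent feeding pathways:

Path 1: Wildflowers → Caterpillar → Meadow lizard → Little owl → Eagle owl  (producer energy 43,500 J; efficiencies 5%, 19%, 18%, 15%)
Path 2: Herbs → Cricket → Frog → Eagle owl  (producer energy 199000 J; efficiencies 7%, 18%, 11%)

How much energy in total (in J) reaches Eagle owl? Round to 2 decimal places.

Path 1: 43500 × 0.05 × 0.19 × 0.18 × 0.15 = 11.15775 J
Path 2: 199000 × 0.07 × 0.18 × 0.11 = 275.814 J
Total at Eagle owl: 11.15775 + 275.814 = 286.97175 J

286.97 J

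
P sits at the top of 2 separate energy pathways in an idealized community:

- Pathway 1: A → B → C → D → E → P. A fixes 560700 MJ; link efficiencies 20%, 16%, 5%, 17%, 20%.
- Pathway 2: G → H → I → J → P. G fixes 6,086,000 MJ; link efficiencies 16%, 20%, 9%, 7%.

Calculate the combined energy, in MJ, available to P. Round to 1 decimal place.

1257.4 MJ

Pathway 1: 560700 × 0.2 × 0.16 × 0.05 × 0.17 × 0.2 = 30.50208 MJ
Pathway 2: 6086000 × 0.16 × 0.2 × 0.09 × 0.07 = 1226.9376 MJ
Total at P: 30.50208 + 1226.9376 = 1257.43968 MJ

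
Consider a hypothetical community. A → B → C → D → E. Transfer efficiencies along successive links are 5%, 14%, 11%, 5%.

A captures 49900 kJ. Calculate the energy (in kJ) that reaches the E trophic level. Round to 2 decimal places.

B: 49900 × 0.05 = 2495 kJ
C: 2495 × 0.14 = 349.3 kJ
D: 349.3 × 0.11 = 38.423 kJ
E: 38.423 × 0.05 = 1.92115 kJ

1.92 kJ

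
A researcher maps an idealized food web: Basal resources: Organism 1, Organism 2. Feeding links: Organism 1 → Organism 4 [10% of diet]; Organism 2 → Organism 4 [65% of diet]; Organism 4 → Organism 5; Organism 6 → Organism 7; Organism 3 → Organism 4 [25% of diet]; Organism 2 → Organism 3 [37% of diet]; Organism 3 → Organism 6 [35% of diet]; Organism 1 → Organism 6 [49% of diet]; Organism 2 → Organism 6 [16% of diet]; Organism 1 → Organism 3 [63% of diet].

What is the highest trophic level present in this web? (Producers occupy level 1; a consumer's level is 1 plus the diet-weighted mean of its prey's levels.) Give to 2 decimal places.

Organism 3: 1 + (0.63×1 + 0.37×1) = 2
Organism 4: 1 + (0.1×1 + 0.65×1 + 0.25×2) = 2.25
Organism 5: 1 + 2.25 = 3.25
Organism 6: 1 + (0.49×1 + 0.16×1 + 0.35×2) = 2.35
Organism 7: 1 + 2.35 = 3.35

3.35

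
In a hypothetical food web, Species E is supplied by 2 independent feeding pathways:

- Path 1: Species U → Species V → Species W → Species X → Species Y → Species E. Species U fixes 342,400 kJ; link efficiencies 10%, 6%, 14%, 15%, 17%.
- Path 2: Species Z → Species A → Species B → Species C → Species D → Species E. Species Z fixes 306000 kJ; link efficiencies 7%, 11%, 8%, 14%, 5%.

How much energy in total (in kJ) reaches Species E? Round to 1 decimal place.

Path 1: 342400 × 0.1 × 0.06 × 0.14 × 0.15 × 0.17 = 7.334208 kJ
Path 2: 306000 × 0.07 × 0.11 × 0.08 × 0.14 × 0.05 = 1.319472 kJ
Total at Species E: 7.334208 + 1.319472 = 8.65368 kJ

8.7 kJ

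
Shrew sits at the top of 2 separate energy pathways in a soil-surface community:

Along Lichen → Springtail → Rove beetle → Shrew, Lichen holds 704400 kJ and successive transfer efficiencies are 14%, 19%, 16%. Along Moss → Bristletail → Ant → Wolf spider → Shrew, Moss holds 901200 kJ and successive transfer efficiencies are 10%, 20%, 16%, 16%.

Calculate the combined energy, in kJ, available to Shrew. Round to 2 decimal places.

3459.34 kJ

Via Lichen: 704400 × 0.14 × 0.19 × 0.16 = 2997.9264 kJ
Via Moss: 901200 × 0.1 × 0.2 × 0.16 × 0.16 = 461.4144 kJ
Total at Shrew: 2997.9264 + 461.4144 = 3459.3408 kJ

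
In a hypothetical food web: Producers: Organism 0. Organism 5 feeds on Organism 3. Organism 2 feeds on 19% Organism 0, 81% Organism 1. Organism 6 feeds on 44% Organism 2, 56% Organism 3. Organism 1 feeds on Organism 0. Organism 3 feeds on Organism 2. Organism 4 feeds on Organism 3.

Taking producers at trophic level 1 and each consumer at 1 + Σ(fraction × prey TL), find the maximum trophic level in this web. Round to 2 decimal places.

Organism 1: 1 + 1 = 2
Organism 2: 1 + (0.19×1 + 0.81×2) = 2.81
Organism 3: 1 + 2.81 = 3.81
Organism 4: 1 + 3.81 = 4.81
Organism 5: 1 + 3.81 = 4.81
Organism 6: 1 + (0.44×2.81 + 0.56×3.81) = 4.37

4.81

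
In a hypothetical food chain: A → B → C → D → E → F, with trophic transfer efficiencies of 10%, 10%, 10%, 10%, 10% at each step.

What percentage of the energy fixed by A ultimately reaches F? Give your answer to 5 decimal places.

0.00100%

Product of link efficiencies: 0.1 × 0.1 × 0.1 × 0.1 × 0.1 = 0.00001
As a percentage: 0.00001 × 100 = 0.00100%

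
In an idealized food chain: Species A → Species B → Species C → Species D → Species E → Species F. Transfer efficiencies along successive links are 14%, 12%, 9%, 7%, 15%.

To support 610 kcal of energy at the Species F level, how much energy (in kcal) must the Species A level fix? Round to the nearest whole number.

38422777 kcal

Cumulative transfer efficiency: 0.14 × 0.12 × 0.09 × 0.07 × 0.15 = 0.000015876
Species A energy = 610 / 0.000015876 = 38422777 kcal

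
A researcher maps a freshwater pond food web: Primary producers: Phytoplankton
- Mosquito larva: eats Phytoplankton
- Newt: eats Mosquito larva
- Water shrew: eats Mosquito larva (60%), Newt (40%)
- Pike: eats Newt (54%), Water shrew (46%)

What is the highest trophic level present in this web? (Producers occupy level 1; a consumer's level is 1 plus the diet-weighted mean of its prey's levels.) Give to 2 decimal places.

Mosquito larva: 1 + 1 = 2
Newt: 1 + 2 = 3
Water shrew: 1 + (0.6×2 + 0.4×3) = 3.4
Pike: 1 + (0.54×3 + 0.46×3.4) = 4.184

4.18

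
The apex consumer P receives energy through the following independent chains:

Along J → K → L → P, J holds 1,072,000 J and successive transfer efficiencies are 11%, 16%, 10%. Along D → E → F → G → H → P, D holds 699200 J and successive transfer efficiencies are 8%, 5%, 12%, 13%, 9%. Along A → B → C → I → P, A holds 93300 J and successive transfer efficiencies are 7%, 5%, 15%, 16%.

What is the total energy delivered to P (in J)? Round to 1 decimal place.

Via J: 1072000 × 0.11 × 0.16 × 0.1 = 1886.72 J
Via D: 699200 × 0.08 × 0.05 × 0.12 × 0.13 × 0.09 = 3.9267072 J
Via A: 93300 × 0.07 × 0.05 × 0.15 × 0.16 = 7.8372 J
Total at P: 1886.72 + 3.9267072 + 7.8372 = 1898.4839072 J

1898.5 J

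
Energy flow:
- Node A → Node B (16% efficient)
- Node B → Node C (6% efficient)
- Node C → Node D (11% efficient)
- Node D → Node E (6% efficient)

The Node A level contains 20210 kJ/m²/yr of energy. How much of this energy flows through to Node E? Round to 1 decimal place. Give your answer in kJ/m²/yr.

1.3 kJ/m²/yr

Node B: 20210 × 0.16 = 3233.6 kJ/m²/yr
Node C: 3233.6 × 0.06 = 194.016 kJ/m²/yr
Node D: 194.016 × 0.11 = 21.34176 kJ/m²/yr
Node E: 21.34176 × 0.06 = 1.2805056 kJ/m²/yr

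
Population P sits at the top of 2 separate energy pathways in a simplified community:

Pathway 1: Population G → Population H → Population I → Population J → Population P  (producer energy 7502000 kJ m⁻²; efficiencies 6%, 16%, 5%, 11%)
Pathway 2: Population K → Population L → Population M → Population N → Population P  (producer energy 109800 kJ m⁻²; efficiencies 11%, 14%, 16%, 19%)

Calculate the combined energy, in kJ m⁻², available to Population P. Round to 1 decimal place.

Pathway 1: 7502000 × 0.06 × 0.16 × 0.05 × 0.11 = 396.1056 kJ m⁻²
Pathway 2: 109800 × 0.11 × 0.14 × 0.16 × 0.19 = 51.403968 kJ m⁻²
Total at Population P: 396.1056 + 51.403968 = 447.509568 kJ m⁻²

447.5 kJ m⁻²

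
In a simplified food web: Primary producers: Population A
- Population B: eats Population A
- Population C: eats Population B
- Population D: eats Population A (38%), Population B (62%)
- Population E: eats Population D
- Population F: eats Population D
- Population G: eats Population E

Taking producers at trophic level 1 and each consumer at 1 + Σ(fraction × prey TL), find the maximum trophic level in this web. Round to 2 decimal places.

4.62

Population B: 1 + 1 = 2
Population C: 1 + 2 = 3
Population D: 1 + (0.38×1 + 0.62×2) = 2.62
Population E: 1 + 2.62 = 3.62
Population F: 1 + 2.62 = 3.62
Population G: 1 + 3.62 = 4.62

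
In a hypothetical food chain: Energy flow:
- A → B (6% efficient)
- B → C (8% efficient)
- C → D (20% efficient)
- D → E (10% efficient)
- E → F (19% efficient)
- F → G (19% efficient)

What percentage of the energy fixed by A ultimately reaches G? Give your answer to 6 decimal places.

Product of link efficiencies: 0.06 × 0.08 × 0.2 × 0.1 × 0.19 × 0.19 = 0.0000034656
As a percentage: 0.0000034656 × 100 = 0.000347%

0.000347%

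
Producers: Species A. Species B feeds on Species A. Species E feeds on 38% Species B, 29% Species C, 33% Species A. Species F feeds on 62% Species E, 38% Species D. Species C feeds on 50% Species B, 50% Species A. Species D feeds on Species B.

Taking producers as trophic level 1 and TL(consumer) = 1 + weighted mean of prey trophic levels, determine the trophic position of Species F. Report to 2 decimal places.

Species B: 1 + 1 = 2
Species C: 1 + (0.5×2 + 0.5×1) = 2.5
Species D: 1 + 2 = 3
Species E: 1 + (0.38×2 + 0.29×2.5 + 0.33×1) = 2.815
Species F: 1 + (0.62×2.815 + 0.38×3) = 3.8853

3.89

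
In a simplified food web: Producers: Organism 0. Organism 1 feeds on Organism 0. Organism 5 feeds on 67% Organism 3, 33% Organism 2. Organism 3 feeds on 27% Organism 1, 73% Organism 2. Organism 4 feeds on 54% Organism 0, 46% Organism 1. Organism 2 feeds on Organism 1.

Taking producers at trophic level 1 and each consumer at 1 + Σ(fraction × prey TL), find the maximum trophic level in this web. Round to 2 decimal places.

Organism 1: 1 + 1 = 2
Organism 2: 1 + 2 = 3
Organism 3: 1 + (0.27×2 + 0.73×3) = 3.73
Organism 4: 1 + (0.54×1 + 0.46×2) = 2.46
Organism 5: 1 + (0.67×3.73 + 0.33×3) = 4.4891

4.49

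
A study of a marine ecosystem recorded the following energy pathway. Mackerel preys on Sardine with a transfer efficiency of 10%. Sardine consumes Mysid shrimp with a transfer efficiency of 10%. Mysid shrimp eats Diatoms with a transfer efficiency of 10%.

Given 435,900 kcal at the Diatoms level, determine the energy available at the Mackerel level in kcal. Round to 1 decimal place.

435.9 kcal

Mysid shrimp: 435900 × 0.1 = 43590 kcal
Sardine: 43590 × 0.1 = 4359 kcal
Mackerel: 4359 × 0.1 = 435.9 kcal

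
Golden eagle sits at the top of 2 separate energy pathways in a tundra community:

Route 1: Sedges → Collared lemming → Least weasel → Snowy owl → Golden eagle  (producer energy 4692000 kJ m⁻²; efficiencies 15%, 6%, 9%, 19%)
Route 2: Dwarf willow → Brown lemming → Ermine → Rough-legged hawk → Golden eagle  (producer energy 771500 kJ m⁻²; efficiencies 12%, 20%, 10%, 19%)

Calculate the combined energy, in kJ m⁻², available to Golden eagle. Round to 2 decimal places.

1073.90 kJ m⁻²

Route 1: 4692000 × 0.15 × 0.06 × 0.09 × 0.19 = 722.0988 kJ m⁻²
Route 2: 771500 × 0.12 × 0.2 × 0.1 × 0.19 = 351.804 kJ m⁻²
Total at Golden eagle: 722.0988 + 351.804 = 1073.9028 kJ m⁻²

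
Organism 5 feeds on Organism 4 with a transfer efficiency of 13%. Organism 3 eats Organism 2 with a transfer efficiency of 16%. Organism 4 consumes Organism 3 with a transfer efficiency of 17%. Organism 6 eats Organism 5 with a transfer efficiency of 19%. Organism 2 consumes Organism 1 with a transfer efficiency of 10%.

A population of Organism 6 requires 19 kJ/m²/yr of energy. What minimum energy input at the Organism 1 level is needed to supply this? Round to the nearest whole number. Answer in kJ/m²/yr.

282805 kJ/m²/yr

Cumulative transfer efficiency: 0.1 × 0.16 × 0.17 × 0.13 × 0.19 = 0.000067184
Organism 1 energy = 19 / 0.000067184 = 282805 kJ/m²/yr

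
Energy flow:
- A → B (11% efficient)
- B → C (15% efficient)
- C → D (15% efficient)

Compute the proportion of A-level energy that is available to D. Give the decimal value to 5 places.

Product of link efficiencies: 0.11 × 0.15 × 0.15 = 0.002475

0.00248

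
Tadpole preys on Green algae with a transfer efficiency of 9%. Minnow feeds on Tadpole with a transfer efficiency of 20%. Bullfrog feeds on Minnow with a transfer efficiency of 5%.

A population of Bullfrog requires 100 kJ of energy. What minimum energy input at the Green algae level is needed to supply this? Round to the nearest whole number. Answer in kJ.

Cumulative transfer efficiency: 0.09 × 0.2 × 0.05 = 0.0009
Green algae energy = 100 / 0.0009 = 111111 kJ

111111 kJ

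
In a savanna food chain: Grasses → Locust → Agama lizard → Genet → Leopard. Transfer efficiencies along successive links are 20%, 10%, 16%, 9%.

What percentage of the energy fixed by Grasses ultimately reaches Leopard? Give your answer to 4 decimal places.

0.0288%

Product of link efficiencies: 0.2 × 0.1 × 0.16 × 0.09 = 0.000288
As a percentage: 0.000288 × 100 = 0.0288%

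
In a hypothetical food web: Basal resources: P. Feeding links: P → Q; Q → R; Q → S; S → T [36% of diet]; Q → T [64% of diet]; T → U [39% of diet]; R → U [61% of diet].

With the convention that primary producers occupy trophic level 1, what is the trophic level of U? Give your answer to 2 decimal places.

4.14

Q: 1 + 1 = 2
R: 1 + 2 = 3
S: 1 + 2 = 3
T: 1 + (0.36×3 + 0.64×2) = 3.36
U: 1 + (0.39×3.36 + 0.61×3) = 4.1404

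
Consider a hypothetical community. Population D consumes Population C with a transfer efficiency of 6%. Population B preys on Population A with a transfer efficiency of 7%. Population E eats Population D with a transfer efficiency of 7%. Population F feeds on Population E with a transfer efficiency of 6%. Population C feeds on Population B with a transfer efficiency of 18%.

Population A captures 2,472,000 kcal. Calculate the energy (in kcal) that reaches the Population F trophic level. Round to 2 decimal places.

Population B: 2472000 × 0.07 = 173040 kcal
Population C: 173040 × 0.18 = 31147.2 kcal
Population D: 31147.2 × 0.06 = 1868.832 kcal
Population E: 1868.832 × 0.07 = 130.81824 kcal
Population F: 130.81824 × 0.06 = 7.8490944 kcal

7.85 kcal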